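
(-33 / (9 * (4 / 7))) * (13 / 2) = -1001 / 24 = -41.71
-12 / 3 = -4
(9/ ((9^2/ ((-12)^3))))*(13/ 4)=-624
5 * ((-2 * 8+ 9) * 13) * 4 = -1820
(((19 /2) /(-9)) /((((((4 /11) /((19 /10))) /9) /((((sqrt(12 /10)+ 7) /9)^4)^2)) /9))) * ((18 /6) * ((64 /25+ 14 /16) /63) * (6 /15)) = -5662010762898479 /837019575000000 - 15722026877029 * sqrt(30) /14946778125000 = -12.53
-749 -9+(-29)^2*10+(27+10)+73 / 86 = 661327 / 86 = 7689.85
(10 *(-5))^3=-125000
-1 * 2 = -2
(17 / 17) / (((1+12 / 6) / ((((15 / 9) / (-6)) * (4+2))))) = -5 / 9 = -0.56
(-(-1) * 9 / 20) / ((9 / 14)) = 7 / 10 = 0.70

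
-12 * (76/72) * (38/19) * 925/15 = -14060/9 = -1562.22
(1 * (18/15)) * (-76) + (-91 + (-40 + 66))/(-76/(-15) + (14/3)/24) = -490332/4735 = -103.55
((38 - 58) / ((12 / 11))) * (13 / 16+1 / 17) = -4345 / 272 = -15.97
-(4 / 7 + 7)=-53 / 7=-7.57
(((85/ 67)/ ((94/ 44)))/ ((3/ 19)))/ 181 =35530/ 1709907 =0.02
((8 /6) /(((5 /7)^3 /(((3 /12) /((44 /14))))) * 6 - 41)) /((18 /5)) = -24010 /875907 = -0.03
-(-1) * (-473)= -473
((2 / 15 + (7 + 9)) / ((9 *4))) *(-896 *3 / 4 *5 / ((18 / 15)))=-33880 / 27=-1254.81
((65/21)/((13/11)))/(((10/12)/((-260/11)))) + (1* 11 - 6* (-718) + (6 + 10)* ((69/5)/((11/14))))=1742407/385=4525.73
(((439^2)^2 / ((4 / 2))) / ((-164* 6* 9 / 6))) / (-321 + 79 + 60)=37141383841 / 537264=69130.60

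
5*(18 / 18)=5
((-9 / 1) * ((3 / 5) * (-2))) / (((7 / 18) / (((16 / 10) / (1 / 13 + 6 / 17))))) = 1718496 / 16625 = 103.37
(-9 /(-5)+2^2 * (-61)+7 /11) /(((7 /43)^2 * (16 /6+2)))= -1953.28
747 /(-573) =-249 /191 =-1.30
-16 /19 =-0.84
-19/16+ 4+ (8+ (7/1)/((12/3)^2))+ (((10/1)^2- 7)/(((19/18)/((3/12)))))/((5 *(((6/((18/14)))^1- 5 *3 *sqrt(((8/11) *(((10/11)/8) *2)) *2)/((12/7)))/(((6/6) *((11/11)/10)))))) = 22275801/2088100- 82863 *sqrt(10)/417620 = 10.04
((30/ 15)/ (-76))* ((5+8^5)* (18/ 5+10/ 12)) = -229411/ 60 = -3823.52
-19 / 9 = -2.11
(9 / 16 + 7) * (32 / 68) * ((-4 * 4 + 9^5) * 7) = 50000951 / 34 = 1470616.21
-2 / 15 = -0.13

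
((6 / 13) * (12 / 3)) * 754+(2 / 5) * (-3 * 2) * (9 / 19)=1390.86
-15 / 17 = -0.88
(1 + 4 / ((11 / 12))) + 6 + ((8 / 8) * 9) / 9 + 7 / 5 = 757 / 55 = 13.76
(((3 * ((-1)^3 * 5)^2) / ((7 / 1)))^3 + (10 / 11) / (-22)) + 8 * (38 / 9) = 472023352 / 373527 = 1263.69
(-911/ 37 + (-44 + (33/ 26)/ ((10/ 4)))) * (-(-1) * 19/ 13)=-3112466/ 31265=-99.55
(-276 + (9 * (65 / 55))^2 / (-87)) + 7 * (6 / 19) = -18340515 / 66671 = -275.09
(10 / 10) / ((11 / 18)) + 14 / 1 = 172 / 11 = 15.64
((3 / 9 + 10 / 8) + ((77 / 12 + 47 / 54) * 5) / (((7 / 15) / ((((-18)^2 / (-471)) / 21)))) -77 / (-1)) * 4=7018399 / 23079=304.10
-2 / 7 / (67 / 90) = -180 / 469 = -0.38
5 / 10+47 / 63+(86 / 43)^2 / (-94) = 7127 / 5922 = 1.20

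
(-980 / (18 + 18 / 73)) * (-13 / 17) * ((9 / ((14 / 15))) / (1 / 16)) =3985800 / 629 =6336.72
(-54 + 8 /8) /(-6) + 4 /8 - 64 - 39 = -281 /3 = -93.67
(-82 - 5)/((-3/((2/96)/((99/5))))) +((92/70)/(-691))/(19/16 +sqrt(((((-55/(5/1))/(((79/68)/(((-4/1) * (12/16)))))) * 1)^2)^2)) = 282933904610123/9273142345143600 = 0.03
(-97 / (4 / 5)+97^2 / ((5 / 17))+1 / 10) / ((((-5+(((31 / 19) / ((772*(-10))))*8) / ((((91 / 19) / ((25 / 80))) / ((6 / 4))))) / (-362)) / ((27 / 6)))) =10382723.19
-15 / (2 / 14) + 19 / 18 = -103.94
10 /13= 0.77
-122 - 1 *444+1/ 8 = -4527/ 8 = -565.88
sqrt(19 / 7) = sqrt(133) / 7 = 1.65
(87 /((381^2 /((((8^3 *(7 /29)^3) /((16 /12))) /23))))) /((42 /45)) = 47040 /311983247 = 0.00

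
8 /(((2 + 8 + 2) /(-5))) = -10 /3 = -3.33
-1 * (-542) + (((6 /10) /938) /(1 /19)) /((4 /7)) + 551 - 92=2682737 /2680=1001.02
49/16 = 3.06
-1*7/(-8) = 7/8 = 0.88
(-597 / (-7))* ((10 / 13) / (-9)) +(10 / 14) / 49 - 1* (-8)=0.73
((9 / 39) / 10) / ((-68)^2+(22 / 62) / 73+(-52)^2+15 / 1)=6789 / 2160238600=0.00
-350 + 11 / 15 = -5239 / 15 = -349.27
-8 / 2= -4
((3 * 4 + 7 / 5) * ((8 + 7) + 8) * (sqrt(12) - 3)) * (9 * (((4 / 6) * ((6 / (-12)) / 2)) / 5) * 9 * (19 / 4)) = 2371599 / 200 - 790533 * sqrt(3) / 100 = -1834.44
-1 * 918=-918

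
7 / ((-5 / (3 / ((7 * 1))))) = -3 / 5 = -0.60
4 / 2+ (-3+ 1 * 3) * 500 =2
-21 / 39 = -7 / 13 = -0.54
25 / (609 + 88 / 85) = 2125 / 51853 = 0.04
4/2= 2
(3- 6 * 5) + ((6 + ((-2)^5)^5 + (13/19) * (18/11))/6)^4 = 151169563685178830521578899764738912693/154550410641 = 978124632980274466960152100.00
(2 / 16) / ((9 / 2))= 1 / 36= 0.03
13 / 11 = 1.18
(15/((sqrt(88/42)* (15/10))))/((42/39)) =65* sqrt(231)/154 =6.42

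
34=34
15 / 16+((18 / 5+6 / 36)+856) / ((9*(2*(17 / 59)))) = 6121573 / 36720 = 166.71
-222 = -222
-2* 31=-62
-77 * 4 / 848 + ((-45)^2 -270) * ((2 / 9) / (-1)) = -82757 / 212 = -390.36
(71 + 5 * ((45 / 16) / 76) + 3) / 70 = 12887 / 12160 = 1.06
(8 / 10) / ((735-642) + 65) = 2 / 395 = 0.01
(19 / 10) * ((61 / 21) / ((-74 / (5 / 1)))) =-1159 / 3108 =-0.37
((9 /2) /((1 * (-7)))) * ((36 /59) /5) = -162 /2065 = -0.08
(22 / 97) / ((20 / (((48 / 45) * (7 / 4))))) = 154 / 7275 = 0.02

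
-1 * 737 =-737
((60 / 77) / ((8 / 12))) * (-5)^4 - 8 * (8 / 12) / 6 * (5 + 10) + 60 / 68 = 2819855 / 3927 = 718.07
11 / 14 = 0.79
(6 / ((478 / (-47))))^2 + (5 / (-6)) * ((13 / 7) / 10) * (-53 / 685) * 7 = 202778189 / 469534620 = 0.43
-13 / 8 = -1.62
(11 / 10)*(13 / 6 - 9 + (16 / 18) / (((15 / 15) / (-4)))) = -2057 / 180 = -11.43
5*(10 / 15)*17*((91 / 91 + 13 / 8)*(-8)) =-1190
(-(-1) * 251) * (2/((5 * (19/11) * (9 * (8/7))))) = 19327/3420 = 5.65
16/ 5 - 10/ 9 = 94/ 45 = 2.09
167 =167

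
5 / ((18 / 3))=5 / 6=0.83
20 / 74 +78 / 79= 3676 / 2923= 1.26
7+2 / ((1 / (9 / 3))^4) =169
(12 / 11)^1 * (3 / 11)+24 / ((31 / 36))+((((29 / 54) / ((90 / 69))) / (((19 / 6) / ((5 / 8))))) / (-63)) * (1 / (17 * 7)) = 28.17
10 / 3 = 3.33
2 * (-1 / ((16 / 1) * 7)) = -1 / 56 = -0.02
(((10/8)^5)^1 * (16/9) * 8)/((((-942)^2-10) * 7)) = 3125/447226416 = 0.00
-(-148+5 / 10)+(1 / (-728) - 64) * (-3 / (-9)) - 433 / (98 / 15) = 305203 / 5096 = 59.89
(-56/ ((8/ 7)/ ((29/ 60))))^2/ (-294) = -41209/ 21600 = -1.91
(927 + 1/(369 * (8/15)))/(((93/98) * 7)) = 6385211/45756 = 139.55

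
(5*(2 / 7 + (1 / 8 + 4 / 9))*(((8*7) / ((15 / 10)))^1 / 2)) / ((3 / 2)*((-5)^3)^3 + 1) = -4310 / 158203071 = -0.00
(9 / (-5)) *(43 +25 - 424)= 3204 / 5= 640.80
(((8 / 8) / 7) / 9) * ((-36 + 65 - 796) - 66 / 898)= -344416 / 28287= -12.18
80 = 80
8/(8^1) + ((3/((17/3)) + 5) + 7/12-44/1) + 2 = -7117/204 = -34.89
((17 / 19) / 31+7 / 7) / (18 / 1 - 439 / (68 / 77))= -41208 / 19189031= -0.00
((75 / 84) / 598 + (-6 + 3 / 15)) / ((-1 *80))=0.07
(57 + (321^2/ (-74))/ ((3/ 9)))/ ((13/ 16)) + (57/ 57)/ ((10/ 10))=-2438759/ 481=-5070.19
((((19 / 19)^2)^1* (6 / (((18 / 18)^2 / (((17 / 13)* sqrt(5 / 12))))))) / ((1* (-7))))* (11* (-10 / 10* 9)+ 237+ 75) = -3621* sqrt(15) / 91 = -154.11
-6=-6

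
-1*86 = -86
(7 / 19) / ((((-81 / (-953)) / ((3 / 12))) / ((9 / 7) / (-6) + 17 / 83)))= -10483 / 1021896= -0.01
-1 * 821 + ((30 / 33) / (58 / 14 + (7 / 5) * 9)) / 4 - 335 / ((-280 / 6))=-18360319 / 22561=-813.81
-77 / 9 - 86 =-851 / 9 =-94.56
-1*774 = -774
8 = 8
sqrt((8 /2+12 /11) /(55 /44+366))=4* sqrt(226226) /16159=0.12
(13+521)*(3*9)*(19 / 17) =273942 / 17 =16114.24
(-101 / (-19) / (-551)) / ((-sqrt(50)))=0.00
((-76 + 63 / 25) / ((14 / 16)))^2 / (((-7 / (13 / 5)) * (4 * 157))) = -4.17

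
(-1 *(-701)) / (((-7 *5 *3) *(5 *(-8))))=701 / 4200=0.17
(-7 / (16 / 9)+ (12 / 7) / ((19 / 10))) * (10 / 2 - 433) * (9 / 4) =6220017 / 2128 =2922.94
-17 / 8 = -2.12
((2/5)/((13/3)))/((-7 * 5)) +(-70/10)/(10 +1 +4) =-3203/6825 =-0.47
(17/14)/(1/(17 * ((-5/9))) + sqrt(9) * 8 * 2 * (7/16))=1445/24864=0.06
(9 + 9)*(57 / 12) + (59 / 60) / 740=3796259 / 44400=85.50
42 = 42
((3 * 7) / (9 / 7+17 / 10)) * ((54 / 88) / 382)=19845 / 1756436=0.01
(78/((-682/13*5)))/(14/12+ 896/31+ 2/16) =-12168/1235575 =-0.01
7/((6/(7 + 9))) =18.67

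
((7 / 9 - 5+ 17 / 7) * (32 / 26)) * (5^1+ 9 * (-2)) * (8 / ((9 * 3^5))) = 14464 / 137781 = 0.10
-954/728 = -1.31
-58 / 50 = -29 / 25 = -1.16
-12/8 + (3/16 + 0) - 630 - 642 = -20373/16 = -1273.31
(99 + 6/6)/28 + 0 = 25/7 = 3.57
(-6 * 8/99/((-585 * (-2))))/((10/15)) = -4/6435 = -0.00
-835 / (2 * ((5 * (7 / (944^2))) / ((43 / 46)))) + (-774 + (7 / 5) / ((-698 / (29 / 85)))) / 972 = -461295880651370983 / 46423351800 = -9936720.70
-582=-582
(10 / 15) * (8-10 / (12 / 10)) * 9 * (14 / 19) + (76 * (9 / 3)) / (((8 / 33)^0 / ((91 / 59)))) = 350.19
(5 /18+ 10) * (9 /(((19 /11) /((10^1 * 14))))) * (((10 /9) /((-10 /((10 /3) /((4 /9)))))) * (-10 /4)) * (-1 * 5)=-8903125 /114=-78097.59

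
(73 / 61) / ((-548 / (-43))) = 3139 / 33428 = 0.09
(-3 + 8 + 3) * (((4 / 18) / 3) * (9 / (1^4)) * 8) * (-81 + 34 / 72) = -3435.85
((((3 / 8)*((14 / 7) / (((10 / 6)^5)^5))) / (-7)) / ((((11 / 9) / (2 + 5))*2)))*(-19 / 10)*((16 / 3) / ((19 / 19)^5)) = 144886352214753 / 16391277313232421875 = 0.00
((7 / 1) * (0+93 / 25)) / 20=651 / 500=1.30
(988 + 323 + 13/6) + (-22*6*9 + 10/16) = 3019/24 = 125.79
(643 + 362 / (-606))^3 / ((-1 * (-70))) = 3687396520112896 / 973634445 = 3787249.45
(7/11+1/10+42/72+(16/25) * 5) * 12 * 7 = 20881/55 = 379.65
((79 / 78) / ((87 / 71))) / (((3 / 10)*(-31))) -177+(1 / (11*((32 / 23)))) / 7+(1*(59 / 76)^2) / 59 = -49700190350311 / 280682097696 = -177.07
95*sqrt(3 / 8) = 58.18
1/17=0.06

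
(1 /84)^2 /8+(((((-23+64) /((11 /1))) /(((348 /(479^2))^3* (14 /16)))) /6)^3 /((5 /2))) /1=121448124263550505442499935664459787910957138359168841 /36042023863950243577313863680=3369625543837028683993690.00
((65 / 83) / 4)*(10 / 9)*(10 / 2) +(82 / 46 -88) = -2925227 / 34362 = -85.13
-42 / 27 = -14 / 9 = -1.56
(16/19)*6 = 96/19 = 5.05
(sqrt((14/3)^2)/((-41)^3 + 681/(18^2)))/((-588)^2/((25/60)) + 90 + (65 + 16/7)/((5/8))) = -2940/36036964885129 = -0.00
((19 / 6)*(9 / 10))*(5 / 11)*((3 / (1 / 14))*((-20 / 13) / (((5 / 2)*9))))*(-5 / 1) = 2660 / 143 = 18.60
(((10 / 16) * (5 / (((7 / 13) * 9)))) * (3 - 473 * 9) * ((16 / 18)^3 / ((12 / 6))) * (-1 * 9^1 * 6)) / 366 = 14747200 / 103761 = 142.13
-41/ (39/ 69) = -943/ 13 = -72.54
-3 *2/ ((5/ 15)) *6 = -108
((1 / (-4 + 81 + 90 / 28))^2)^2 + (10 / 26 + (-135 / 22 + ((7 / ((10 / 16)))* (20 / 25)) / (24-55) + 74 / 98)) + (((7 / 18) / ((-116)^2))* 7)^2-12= -8758227881111148386995702964407 / 506675391989686507013140915200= -17.29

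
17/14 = 1.21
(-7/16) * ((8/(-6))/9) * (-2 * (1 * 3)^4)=-10.50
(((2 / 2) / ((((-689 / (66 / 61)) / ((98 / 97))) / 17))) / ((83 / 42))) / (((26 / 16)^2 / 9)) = -2660055552 / 57185455951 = -0.05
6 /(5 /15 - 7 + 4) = -9 /4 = -2.25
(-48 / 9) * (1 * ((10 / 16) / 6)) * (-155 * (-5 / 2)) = -3875 / 18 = -215.28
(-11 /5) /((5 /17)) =-187 /25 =-7.48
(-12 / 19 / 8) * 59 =-177 / 38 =-4.66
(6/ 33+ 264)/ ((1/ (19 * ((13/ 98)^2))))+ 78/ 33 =4790435/ 52822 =90.69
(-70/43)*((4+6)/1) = -700/43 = -16.28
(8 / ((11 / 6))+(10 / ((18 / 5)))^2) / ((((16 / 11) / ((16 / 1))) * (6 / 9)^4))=10763 / 16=672.69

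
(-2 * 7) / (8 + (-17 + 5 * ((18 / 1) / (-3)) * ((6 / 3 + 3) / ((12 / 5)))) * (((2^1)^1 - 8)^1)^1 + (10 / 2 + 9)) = -14 / 499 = -0.03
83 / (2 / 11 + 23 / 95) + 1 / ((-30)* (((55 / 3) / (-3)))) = 47705579 / 243650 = 195.80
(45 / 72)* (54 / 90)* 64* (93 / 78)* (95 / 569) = 35340 / 7397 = 4.78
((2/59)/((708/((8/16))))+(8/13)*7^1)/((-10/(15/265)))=-467849/19187272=-0.02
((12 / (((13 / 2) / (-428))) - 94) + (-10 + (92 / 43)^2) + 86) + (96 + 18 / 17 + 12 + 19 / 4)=-689.77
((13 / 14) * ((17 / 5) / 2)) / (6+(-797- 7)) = -0.00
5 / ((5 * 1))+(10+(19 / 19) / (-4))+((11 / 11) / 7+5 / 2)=375 / 28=13.39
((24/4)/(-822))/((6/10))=-5/411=-0.01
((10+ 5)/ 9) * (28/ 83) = 140/ 249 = 0.56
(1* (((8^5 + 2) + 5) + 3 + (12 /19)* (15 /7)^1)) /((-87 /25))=-36330450 /3857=-9419.35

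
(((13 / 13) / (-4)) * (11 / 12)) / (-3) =11 / 144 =0.08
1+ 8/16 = 3/2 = 1.50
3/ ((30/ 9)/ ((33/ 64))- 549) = -0.01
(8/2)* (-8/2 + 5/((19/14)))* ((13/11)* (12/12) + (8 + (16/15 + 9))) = -25408/1045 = -24.31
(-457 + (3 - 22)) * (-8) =3808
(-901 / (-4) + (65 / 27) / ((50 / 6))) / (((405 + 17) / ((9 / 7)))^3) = 3288357 / 515538933280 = 0.00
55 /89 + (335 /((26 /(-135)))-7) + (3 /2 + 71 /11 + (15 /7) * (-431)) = -2661.42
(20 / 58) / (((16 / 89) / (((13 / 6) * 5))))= 28925 / 1392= 20.78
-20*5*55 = -5500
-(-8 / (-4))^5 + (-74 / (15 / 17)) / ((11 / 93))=-40758 / 55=-741.05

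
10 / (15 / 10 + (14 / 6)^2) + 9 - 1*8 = 61 / 25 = 2.44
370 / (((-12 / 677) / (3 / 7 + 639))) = -93432770 / 7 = -13347538.57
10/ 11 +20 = 230/ 11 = 20.91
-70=-70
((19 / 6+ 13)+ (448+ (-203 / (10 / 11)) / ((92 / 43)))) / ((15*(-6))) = -993043 / 248400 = -4.00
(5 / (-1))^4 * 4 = 2500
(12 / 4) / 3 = 1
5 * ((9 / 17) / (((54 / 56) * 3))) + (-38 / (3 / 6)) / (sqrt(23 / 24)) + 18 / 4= 1657 / 306 - 152 * sqrt(138) / 23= -72.22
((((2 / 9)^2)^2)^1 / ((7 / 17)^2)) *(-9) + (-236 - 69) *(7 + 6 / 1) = -141638389 / 35721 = -3965.13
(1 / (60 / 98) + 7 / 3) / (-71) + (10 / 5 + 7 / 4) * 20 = 159631 / 2130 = 74.94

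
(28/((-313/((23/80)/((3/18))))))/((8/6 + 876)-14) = -207/1158100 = -0.00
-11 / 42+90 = 3769 / 42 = 89.74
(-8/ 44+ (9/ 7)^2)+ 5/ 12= 12211/ 6468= 1.89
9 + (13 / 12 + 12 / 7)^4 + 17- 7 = 3995756209 / 49787136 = 80.26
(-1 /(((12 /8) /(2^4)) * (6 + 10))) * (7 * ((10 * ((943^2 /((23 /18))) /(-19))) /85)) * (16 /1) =103926144 /323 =321752.77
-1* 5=-5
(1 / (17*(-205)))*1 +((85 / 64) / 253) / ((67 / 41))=11060361 / 3780751040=0.00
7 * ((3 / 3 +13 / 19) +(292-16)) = 36932 / 19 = 1943.79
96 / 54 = 16 / 9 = 1.78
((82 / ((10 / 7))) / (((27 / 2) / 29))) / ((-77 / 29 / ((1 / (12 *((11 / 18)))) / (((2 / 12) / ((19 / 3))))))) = -1310278 / 5445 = -240.64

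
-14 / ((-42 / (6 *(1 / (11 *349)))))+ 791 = 791.00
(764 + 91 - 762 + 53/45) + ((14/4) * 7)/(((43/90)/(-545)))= -27852.92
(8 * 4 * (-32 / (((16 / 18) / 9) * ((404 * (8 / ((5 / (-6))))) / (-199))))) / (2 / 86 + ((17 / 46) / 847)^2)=-3507258530243160 / 153323036971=-22874.96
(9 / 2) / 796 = 9 / 1592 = 0.01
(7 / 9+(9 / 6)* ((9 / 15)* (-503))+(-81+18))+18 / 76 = -440056 / 855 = -514.69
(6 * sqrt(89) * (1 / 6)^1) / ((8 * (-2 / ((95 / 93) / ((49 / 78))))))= -1235 * sqrt(89) / 12152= -0.96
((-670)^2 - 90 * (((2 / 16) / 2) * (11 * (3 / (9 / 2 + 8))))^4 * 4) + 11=17956429326711 / 40000000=448910.73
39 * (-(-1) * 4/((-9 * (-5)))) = 52/15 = 3.47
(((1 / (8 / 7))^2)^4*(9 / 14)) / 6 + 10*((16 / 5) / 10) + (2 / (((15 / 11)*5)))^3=92353838193247 / 28311552000000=3.26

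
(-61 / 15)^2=3721 / 225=16.54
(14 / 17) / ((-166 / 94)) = -658 / 1411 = -0.47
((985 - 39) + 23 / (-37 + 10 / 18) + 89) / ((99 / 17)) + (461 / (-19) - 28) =781217 / 6232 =125.36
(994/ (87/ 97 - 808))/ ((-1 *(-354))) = -0.00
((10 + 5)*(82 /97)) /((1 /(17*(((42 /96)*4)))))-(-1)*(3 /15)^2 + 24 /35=12832013 /33950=377.97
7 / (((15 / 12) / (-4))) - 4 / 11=-1252 / 55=-22.76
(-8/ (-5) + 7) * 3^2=387/ 5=77.40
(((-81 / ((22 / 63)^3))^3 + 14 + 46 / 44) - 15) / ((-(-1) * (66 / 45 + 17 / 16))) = -124626747439165150131105 / 45800775949984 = -2721061922.08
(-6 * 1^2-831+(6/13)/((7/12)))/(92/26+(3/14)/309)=-1045038/4423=-236.27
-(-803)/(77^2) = 73/539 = 0.14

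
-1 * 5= -5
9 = 9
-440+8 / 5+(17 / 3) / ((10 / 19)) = -12829 / 30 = -427.63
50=50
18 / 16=9 / 8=1.12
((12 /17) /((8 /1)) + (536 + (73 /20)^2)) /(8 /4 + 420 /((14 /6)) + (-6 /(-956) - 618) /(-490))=43752214023 /14593969940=3.00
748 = 748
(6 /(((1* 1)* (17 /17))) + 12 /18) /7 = 20 /21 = 0.95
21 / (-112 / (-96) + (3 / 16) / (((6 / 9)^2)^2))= 16128 / 1625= 9.92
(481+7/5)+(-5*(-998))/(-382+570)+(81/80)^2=153398287/300800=509.97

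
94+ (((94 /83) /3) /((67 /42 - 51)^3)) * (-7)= 69704425218718 /741536265625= 94.00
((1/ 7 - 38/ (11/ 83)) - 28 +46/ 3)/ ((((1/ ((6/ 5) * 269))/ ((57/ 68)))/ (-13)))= 13779015783/ 13090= 1052636.81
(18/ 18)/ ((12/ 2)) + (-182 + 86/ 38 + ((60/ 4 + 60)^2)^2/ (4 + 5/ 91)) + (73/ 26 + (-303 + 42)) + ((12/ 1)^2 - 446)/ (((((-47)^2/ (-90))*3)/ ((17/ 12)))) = 523641210596152/ 67111629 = 7802540.61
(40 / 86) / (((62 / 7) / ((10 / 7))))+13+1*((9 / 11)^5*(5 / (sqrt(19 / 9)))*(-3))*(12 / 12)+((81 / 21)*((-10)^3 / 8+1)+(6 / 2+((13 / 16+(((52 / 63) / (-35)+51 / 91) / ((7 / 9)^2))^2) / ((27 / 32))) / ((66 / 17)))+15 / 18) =-26665217420985198173 / 57856063685770350 - 2657205*sqrt(19) / 3059969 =-464.67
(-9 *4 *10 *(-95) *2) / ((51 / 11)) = 250800 / 17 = 14752.94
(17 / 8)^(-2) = 64 / 289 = 0.22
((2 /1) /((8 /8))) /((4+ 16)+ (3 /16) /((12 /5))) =128 /1285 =0.10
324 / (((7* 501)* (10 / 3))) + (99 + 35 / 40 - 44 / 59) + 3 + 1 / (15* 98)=5918567881 / 57935640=102.16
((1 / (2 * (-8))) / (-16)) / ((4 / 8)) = 1 / 128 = 0.01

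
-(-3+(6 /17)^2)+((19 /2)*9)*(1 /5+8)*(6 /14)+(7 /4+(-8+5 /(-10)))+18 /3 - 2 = 12162149 /40460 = 300.60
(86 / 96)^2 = 1849 / 2304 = 0.80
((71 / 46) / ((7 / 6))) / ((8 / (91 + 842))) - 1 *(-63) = 279873 / 1288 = 217.29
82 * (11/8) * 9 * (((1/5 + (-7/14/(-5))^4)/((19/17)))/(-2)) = -138075003/1520000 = -90.84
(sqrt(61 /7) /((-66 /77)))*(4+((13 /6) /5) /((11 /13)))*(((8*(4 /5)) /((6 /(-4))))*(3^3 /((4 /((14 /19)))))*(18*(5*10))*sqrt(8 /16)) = 1500912*sqrt(854) /209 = 209863.97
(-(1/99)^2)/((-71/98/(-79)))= -7742/695871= -0.01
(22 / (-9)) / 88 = -1 / 36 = -0.03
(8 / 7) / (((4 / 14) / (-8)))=-32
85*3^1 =255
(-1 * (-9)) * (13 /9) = 13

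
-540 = -540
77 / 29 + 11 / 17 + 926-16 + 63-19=471950 / 493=957.30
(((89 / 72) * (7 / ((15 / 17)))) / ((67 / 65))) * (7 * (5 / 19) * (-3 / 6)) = -4818905 / 549936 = -8.76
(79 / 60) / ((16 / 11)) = 869 / 960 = 0.91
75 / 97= 0.77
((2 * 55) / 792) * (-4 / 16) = -5 / 144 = -0.03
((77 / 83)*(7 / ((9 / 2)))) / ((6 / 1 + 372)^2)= 11 / 1089126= 0.00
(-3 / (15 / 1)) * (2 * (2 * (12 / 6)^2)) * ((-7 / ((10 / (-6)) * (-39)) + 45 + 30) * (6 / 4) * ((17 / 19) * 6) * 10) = -23833728 / 1235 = -19298.57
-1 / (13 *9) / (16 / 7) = -7 / 1872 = -0.00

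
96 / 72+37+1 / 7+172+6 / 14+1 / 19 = 84172 / 399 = 210.96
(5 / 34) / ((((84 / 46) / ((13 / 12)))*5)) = 299 / 17136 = 0.02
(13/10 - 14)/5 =-127/50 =-2.54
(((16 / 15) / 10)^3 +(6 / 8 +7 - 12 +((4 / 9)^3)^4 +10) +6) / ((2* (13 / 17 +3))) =3526338257954100023 / 2259436291848000000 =1.56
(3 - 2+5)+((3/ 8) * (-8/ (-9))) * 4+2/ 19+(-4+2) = 310/ 57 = 5.44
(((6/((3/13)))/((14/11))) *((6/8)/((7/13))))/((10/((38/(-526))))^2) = 2013297/1355712400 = 0.00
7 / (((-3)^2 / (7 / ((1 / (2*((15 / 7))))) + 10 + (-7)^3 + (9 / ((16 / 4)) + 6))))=-917 / 4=-229.25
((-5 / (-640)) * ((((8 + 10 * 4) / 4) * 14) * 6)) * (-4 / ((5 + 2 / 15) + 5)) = -945 / 304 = -3.11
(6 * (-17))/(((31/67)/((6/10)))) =-132.27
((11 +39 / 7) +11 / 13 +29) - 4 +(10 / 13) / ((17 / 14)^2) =1129260 / 26299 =42.94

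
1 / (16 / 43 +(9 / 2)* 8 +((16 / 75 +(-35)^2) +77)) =0.00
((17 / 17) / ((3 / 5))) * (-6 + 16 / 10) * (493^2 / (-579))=5347078 / 1737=3078.34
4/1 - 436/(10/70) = -3048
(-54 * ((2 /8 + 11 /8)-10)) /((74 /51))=311.69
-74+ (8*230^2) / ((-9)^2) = 417206 / 81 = 5150.69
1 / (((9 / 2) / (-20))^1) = -40 / 9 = -4.44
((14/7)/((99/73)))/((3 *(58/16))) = 1168/8613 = 0.14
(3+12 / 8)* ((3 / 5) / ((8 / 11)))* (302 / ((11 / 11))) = 44847 / 40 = 1121.18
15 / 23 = 0.65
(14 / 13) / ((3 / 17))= 238 / 39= 6.10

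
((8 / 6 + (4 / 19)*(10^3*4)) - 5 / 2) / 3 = 95867 / 342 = 280.31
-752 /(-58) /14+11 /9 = 3925 /1827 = 2.15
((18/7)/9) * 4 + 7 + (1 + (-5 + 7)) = 78/7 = 11.14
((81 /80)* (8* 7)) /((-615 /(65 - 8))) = -10773 /2050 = -5.26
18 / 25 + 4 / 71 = 1378 / 1775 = 0.78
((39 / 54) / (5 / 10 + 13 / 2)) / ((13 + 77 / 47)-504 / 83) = 50713 / 4210416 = 0.01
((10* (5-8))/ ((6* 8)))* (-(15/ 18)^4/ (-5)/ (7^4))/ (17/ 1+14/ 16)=-625/ 444972528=-0.00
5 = 5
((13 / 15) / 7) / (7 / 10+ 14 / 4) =13 / 441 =0.03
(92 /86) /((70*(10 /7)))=23 /2150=0.01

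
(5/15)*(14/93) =14/279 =0.05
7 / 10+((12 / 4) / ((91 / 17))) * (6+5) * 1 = 6247 / 910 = 6.86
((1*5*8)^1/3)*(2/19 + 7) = 1800/19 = 94.74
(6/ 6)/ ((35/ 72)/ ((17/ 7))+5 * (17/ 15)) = 1224/ 7181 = 0.17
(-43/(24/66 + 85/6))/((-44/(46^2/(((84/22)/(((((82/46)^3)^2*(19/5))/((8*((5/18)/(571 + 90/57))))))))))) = 9564624645612201/8167707100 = 1171029.34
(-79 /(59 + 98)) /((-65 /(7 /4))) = 553 /40820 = 0.01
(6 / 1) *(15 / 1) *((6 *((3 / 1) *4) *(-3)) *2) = -38880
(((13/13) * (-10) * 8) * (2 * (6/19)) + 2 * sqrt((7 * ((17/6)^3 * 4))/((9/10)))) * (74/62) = -35520/589 + 1258 * sqrt(1785)/837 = 3.19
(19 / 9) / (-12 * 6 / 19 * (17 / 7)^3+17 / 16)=-1981168 / 49940883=-0.04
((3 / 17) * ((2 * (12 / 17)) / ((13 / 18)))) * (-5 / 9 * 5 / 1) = -3600 / 3757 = -0.96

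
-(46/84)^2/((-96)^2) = -529/16257024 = -0.00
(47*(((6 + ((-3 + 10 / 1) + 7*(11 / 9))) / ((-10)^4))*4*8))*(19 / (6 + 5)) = 346484 / 61875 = 5.60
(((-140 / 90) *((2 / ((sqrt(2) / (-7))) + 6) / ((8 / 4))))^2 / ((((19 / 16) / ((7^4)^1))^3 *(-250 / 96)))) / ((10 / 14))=-41692249609493676032 / 115745625 + 8711813351237484544 *sqrt(2) / 38581875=-40875461400.33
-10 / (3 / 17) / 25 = -34 / 15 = -2.27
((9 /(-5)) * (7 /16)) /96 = -21 /2560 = -0.01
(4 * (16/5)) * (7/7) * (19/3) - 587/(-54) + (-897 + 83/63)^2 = 31844840821/39690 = 802339.15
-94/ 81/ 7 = -94/ 567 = -0.17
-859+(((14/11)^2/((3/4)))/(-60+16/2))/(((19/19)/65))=-312797/363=-861.70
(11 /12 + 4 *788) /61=51.69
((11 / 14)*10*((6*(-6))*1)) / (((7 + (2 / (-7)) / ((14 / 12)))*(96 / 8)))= -1155 / 331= -3.49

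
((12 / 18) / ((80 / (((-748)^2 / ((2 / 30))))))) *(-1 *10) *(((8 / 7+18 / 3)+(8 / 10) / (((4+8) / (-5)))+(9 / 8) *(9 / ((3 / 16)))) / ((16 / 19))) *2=-4242264235 / 42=-101006291.31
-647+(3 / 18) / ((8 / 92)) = -7741 / 12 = -645.08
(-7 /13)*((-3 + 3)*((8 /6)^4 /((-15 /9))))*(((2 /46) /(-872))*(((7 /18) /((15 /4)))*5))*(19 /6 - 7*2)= 0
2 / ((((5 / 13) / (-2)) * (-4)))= 13 / 5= 2.60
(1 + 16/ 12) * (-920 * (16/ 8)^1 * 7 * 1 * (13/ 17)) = -1172080/ 51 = -22981.96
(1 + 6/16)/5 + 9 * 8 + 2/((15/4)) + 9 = 9817/120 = 81.81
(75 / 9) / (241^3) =25 / 41992563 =0.00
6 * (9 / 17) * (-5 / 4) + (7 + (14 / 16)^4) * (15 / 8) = 5711775 / 557056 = 10.25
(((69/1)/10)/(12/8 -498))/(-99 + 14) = 23/140675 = 0.00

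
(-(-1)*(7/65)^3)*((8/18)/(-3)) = -1372/7414875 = -0.00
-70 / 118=-35 / 59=-0.59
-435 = -435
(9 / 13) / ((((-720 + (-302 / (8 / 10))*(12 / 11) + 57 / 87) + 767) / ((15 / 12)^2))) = -71775 / 24162944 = -0.00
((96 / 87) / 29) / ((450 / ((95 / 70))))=152 / 1324575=0.00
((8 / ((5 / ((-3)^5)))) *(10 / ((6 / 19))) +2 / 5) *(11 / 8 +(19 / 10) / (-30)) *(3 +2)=-24223073 / 300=-80743.58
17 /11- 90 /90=6 /11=0.55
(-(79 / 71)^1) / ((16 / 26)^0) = -79 / 71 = -1.11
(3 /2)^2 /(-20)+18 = 1431 /80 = 17.89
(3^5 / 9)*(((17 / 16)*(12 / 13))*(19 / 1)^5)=3409588323 / 52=65569006.21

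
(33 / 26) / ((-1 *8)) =-33 / 208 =-0.16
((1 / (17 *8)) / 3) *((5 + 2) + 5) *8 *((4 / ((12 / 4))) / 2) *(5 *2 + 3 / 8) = 83 / 51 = 1.63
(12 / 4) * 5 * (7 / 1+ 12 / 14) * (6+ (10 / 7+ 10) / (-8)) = 26400 / 49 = 538.78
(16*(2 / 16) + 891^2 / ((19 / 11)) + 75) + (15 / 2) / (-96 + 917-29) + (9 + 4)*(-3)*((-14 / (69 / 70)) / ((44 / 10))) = 106096615561 / 230736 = 459818.21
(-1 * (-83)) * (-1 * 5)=-415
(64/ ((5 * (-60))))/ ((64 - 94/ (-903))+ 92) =-2408/ 1762025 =-0.00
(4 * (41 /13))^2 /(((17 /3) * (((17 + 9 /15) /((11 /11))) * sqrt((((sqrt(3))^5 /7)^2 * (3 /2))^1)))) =117670 * sqrt(2) /284427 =0.59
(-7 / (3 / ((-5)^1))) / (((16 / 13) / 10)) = 2275 / 24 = 94.79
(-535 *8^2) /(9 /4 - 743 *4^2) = 136960 /47543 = 2.88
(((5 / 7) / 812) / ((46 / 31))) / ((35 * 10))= 31 / 18302480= 0.00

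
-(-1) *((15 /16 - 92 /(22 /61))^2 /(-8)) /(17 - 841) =2000862361 /204193792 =9.80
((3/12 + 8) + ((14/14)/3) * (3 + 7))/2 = 139/24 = 5.79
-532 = -532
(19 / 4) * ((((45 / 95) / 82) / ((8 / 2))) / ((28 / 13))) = 117 / 36736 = 0.00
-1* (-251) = 251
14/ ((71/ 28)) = 392/ 71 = 5.52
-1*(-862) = 862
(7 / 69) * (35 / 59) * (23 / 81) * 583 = 142835 / 14337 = 9.96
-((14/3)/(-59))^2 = -196/31329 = -0.01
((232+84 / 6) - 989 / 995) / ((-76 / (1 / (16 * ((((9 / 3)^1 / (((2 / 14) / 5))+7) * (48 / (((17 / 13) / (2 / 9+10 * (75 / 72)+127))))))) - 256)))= 28815411578817089 / 34915774566400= 825.28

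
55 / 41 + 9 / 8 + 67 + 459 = 173337 / 328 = 528.47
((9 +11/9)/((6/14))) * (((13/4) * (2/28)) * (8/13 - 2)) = -23/3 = -7.67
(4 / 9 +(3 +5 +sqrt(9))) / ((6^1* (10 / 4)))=103 / 135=0.76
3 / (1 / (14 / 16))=21 / 8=2.62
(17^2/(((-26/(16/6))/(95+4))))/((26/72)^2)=-49439808/2197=-22503.33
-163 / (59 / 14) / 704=-1141 / 20768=-0.05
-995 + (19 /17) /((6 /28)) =-50479 /51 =-989.78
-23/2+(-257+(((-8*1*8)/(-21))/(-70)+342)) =107981/1470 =73.46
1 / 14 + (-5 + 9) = 57 / 14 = 4.07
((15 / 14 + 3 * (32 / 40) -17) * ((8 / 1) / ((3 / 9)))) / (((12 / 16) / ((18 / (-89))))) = 272736 / 3115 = 87.56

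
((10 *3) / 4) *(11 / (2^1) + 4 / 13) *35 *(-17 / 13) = -1993.60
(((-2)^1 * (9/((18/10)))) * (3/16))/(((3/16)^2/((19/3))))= -3040/9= -337.78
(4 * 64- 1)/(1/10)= 2550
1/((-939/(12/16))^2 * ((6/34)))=17/4702512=0.00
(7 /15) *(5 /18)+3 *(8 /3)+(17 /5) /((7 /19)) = 32807 /1890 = 17.36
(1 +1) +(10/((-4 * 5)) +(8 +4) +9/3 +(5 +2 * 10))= 83/2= 41.50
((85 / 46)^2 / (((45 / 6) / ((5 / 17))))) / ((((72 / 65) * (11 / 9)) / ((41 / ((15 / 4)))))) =226525 / 209484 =1.08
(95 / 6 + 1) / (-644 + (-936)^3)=-101 / 4920159000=-0.00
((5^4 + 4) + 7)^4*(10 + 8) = 2945106252288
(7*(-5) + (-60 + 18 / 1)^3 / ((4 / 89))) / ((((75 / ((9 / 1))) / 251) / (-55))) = 13654467519 / 5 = 2730893503.80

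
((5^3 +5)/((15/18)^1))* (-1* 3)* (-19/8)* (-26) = -28899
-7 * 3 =-21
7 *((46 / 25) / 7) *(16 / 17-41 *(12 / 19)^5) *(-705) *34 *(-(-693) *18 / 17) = 4330701483115392 / 42093683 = 102882455.86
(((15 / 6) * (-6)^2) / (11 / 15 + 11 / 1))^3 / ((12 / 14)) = 717609375 / 1362944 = 526.51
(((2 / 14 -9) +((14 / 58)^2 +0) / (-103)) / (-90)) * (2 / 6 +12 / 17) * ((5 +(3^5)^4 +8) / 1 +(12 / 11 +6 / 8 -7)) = 4852480264559135897 / 13606740840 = 356623259.13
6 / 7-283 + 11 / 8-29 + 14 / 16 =-8649 / 28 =-308.89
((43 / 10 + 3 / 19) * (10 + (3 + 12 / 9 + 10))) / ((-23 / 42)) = -432817 / 2185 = -198.09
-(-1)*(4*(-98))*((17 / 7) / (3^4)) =-952 / 81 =-11.75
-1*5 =-5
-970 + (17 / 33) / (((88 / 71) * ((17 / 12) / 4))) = -117228 / 121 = -968.83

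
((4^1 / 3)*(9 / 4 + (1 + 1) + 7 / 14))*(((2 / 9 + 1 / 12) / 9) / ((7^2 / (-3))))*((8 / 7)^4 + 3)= -2361491 / 38118276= -0.06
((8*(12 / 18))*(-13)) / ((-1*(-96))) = -13 / 18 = -0.72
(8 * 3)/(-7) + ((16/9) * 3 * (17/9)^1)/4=-172/189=-0.91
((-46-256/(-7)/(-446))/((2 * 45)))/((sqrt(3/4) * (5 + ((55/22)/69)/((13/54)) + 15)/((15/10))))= -3584711 * sqrt(3)/141075375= -0.04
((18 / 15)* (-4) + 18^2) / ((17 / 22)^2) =772464 / 1445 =534.58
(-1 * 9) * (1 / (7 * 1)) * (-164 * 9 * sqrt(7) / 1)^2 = -19607184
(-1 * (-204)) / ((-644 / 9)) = -459 / 161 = -2.85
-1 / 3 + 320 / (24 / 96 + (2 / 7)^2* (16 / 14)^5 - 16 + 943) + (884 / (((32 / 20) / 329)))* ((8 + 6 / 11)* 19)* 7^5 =3333860943960675414278 / 6721099605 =496029093435.92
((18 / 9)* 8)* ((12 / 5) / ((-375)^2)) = 64 / 234375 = 0.00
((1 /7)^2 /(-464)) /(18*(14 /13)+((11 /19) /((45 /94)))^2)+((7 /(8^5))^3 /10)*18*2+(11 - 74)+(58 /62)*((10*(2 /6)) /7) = -9003847067595637257334654597 /143935963541878656120913920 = -62.55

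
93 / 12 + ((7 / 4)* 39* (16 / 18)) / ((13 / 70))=4013 / 12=334.42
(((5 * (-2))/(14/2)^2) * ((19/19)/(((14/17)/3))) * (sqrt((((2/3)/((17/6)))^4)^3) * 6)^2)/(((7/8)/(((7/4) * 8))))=-144955146240/11755260433518119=-0.00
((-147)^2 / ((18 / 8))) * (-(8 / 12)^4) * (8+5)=-1997632 / 81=-24662.12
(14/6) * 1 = 7/3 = 2.33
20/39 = 0.51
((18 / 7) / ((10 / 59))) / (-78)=-177 / 910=-0.19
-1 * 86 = -86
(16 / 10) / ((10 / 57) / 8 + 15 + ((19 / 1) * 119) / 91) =23712 / 590845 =0.04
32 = 32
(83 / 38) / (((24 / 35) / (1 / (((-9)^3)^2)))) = 2905 / 484674192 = 0.00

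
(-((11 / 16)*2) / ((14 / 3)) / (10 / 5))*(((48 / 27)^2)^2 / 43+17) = -53477897 / 21065184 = -2.54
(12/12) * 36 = 36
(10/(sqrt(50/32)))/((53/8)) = 64/53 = 1.21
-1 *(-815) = 815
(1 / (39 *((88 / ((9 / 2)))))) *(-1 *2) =-3 / 1144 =-0.00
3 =3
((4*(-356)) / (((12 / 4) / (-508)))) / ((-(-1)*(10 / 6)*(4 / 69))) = 12478512 / 5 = 2495702.40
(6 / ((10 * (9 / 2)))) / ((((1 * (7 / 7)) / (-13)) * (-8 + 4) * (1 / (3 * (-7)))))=-91 / 10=-9.10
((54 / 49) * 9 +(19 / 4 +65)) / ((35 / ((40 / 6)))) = 15.17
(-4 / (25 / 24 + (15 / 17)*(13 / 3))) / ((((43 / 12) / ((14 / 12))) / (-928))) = 21202944 / 85355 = 248.41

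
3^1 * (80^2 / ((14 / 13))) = 124800 / 7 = 17828.57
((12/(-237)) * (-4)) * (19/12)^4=130321/102384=1.27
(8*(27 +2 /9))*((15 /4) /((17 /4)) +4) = 162680 /153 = 1063.27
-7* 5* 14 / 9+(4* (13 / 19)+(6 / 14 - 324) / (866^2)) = -46418163979 / 897697332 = -51.71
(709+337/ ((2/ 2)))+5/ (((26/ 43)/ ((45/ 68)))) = 1051.47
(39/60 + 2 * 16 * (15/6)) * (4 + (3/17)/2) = 224207/680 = 329.72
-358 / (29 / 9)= -3222 / 29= -111.10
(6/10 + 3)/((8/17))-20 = -247/20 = -12.35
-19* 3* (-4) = 228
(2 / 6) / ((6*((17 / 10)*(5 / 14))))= 14 / 153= 0.09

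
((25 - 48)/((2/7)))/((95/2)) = -161/95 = -1.69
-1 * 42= -42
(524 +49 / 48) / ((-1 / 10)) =-126005 / 24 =-5250.21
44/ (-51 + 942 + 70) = 44/ 961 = 0.05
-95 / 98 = -0.97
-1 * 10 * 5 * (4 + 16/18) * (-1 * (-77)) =-169400/9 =-18822.22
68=68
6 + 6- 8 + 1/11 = 45/11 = 4.09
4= 4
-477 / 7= -68.14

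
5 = 5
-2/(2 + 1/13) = -26/27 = -0.96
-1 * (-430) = 430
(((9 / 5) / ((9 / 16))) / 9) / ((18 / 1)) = 8 / 405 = 0.02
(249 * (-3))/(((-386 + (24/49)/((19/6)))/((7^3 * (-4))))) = -477083502/179611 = -2656.20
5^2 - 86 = -61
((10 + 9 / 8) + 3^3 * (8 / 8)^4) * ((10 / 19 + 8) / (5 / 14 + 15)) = 34587 / 1634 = 21.17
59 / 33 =1.79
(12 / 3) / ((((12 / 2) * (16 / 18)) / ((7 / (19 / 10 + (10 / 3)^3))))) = 2835 / 21026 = 0.13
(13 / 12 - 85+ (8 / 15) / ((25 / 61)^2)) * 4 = -3027803 / 9375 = -322.97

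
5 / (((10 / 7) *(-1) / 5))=-35 / 2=-17.50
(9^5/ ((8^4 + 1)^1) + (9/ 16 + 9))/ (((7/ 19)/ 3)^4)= 16590075071625/ 157390352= 105407.19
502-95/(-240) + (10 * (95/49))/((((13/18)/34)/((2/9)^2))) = 50218165/91728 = 547.47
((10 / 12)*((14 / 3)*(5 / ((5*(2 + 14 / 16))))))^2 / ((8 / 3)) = 9800 / 14283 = 0.69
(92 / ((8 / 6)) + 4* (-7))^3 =68921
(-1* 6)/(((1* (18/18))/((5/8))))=-15/4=-3.75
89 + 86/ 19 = 1777/ 19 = 93.53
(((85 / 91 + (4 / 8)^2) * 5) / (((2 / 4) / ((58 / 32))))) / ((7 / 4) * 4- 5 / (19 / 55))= -1187405 / 413504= -2.87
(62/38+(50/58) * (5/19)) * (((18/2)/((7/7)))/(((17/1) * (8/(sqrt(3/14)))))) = 576 * sqrt(42)/65569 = 0.06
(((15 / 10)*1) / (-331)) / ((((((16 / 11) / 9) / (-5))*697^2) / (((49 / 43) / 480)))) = 4851 / 7080467964928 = 0.00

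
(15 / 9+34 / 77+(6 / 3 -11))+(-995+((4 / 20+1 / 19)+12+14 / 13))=-282021973 / 285285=-988.56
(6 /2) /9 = 1 /3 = 0.33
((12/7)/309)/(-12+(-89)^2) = 4/5702389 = 0.00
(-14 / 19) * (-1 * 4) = 56 / 19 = 2.95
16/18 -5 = -37/9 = -4.11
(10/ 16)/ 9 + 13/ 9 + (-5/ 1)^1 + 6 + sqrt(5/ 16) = 3.07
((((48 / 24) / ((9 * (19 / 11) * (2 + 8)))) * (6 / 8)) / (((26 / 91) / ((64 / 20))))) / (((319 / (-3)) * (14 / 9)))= -9 / 13775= -0.00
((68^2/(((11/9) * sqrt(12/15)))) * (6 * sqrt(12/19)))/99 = 27744 * sqrt(285)/2299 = 203.73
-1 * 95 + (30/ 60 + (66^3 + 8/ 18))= 287401.94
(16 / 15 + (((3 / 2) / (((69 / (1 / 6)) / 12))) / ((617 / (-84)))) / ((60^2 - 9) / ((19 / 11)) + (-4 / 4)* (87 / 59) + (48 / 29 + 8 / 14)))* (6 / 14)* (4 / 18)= 1131153190724 / 11134818931635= 0.10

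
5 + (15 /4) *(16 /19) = 155 /19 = 8.16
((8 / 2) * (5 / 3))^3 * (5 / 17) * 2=80000 / 459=174.29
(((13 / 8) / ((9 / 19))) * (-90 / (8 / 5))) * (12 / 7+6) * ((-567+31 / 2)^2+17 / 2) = -202844804175 / 448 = -452778580.75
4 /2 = 2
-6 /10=-3 /5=-0.60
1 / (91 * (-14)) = -0.00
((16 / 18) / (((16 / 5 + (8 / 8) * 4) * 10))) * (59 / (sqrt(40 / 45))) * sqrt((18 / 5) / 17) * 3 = 59 * sqrt(85) / 510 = 1.07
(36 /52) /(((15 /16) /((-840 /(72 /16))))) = -1792 /13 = -137.85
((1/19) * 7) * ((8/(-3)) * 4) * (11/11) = -224/57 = -3.93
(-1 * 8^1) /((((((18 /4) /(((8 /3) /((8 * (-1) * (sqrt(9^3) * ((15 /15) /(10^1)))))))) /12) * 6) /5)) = 1600 /729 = 2.19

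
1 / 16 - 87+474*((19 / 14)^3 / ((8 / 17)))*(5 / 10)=25726459 / 21952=1171.94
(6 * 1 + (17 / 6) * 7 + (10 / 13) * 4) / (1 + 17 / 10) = 10.71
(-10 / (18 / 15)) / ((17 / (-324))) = 2700 / 17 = 158.82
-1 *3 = -3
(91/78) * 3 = 7/2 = 3.50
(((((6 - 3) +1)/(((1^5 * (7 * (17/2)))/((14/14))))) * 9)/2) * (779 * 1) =28044/119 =235.66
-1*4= -4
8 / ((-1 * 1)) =-8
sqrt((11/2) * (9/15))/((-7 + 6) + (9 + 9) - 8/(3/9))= -sqrt(330)/70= -0.26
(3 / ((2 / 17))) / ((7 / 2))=51 / 7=7.29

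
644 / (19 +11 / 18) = 11592 / 353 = 32.84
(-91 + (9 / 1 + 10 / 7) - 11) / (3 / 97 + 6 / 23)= -1430071 / 4557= -313.82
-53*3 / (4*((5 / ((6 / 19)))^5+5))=-309096 / 7737848255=-0.00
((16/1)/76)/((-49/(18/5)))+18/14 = 5913/4655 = 1.27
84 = 84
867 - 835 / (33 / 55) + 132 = -1178 / 3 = -392.67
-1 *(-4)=4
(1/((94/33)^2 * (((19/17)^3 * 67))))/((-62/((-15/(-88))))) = -7295805/2014062712768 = -0.00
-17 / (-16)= 17 / 16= 1.06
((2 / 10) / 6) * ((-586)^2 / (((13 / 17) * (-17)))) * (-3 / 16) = 85849 / 520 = 165.09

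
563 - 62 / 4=1095 / 2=547.50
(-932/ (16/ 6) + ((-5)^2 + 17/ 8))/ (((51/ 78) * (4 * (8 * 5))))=-33527/ 10880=-3.08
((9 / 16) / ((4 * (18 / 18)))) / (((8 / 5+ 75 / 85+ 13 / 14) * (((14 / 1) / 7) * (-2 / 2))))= -595 / 28864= -0.02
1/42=0.02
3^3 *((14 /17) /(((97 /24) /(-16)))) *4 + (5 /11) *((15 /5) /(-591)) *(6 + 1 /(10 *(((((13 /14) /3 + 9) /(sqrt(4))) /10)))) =-352.11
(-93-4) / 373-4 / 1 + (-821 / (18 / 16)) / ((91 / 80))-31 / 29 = -5730894916 / 8859123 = -646.89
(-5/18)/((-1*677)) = 5/12186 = 0.00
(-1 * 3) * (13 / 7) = -39 / 7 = -5.57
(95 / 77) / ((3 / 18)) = 570 / 77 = 7.40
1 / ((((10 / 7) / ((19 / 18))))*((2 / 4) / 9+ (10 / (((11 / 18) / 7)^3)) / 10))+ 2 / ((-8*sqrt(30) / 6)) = 177023 / 360080990-sqrt(30) / 20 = -0.27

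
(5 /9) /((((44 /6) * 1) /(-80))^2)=8000 /121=66.12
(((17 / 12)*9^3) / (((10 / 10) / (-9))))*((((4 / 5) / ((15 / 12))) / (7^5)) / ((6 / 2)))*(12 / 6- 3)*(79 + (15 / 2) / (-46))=89886429 / 9664025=9.30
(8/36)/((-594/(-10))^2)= 50/793881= 0.00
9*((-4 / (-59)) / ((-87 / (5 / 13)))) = -60 / 22243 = -0.00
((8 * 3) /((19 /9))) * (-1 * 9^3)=-157464 /19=-8287.58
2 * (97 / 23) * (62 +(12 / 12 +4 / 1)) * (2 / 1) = 25996 / 23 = 1130.26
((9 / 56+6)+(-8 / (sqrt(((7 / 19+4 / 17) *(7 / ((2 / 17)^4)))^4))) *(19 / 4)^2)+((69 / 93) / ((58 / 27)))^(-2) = 224214107416663943879 / 15416632111832569800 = 14.54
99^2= 9801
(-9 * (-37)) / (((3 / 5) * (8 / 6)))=1665 / 4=416.25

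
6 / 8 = 3 / 4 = 0.75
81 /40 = 2.02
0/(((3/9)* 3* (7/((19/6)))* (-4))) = 0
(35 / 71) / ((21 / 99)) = 165 / 71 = 2.32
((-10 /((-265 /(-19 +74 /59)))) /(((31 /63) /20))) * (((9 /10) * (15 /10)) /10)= -1780947 /484685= -3.67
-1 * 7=-7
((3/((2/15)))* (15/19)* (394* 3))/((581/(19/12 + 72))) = 117416925/44156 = 2659.14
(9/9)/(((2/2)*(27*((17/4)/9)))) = 0.08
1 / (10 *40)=1 / 400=0.00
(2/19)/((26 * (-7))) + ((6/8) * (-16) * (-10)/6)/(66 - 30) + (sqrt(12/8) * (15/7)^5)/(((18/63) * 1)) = 8636/15561 + 759375 * sqrt(6)/9604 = 194.23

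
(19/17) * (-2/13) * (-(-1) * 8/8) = -38/221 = -0.17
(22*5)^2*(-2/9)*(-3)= 24200/3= 8066.67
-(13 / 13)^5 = -1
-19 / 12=-1.58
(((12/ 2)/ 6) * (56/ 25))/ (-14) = -4/ 25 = -0.16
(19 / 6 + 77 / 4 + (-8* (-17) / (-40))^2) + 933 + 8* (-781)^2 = 1464196493 / 300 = 4880654.98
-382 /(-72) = 191 /36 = 5.31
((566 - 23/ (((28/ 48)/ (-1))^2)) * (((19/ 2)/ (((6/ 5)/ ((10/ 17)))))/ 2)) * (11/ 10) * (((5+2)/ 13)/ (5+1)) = 12760495/ 111384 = 114.56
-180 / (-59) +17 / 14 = 3523 / 826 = 4.27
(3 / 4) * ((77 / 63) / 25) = 11 / 300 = 0.04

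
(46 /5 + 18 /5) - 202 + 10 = -896 /5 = -179.20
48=48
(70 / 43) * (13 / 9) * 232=211120 / 387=545.53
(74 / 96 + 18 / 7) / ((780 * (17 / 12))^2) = 1123 / 410264400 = 0.00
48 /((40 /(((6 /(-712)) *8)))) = -36 /445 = -0.08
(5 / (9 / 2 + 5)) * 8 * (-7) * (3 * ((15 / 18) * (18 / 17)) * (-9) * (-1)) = -226800 / 323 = -702.17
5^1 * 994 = 4970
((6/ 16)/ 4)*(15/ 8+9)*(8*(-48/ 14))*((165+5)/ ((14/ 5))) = -332775/ 196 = -1697.83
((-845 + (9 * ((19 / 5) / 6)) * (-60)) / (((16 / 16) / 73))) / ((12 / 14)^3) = -29721293 / 216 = -137598.58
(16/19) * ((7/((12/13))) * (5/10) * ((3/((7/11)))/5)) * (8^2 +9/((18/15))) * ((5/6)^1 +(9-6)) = 470327/570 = 825.14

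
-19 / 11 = -1.73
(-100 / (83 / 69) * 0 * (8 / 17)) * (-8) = 0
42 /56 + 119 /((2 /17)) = 1012.25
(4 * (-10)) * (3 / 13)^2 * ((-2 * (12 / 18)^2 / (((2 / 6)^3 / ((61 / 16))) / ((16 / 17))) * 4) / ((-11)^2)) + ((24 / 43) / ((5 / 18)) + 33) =3069887991 / 74741095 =41.07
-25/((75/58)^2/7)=-23548/225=-104.66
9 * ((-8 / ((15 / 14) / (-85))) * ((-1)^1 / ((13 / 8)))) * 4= -14060.31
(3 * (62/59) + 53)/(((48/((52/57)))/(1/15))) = 43069/605340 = 0.07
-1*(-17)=17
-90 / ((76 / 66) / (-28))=41580 / 19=2188.42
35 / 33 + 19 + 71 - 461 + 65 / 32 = -388511 / 1056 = -367.91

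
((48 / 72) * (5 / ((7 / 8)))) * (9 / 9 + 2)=11.43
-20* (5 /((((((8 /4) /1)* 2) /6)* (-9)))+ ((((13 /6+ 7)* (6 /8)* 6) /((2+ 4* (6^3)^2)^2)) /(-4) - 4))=3672904190785 /37995560592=96.67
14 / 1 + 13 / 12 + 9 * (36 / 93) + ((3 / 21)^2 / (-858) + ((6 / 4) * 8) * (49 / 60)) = 28.37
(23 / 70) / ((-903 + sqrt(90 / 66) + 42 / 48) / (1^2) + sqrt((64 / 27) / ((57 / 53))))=173052 / (35 * (-13575177 + 1368 * sqrt(165) + 704 * sqrt(1007)))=-0.00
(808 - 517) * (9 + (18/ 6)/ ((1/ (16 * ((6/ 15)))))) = 41031/ 5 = 8206.20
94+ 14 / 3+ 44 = 142.67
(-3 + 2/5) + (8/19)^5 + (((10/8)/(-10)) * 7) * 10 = -561419113/49521980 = -11.34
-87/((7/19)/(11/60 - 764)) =3607397/20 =180369.85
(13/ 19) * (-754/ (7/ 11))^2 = 894275668/ 931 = 960553.89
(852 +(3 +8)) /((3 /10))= 8630 /3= 2876.67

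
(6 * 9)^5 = 459165024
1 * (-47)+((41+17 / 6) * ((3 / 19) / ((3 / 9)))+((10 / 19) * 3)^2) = -17143 / 722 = -23.74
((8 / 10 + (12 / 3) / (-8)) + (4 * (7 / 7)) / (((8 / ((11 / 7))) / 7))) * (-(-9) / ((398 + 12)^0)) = 261 / 5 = 52.20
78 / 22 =39 / 11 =3.55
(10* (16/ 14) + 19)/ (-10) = -213/ 70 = -3.04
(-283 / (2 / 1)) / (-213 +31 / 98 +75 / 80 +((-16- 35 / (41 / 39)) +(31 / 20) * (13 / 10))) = 113709400 / 208151571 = 0.55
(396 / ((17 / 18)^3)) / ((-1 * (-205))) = 2309472 / 1007165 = 2.29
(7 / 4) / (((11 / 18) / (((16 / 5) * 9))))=4536 / 55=82.47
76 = 76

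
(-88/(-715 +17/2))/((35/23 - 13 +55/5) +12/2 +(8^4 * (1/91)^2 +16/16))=16760744/944136927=0.02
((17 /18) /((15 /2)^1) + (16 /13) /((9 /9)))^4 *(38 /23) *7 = 8549076794082986 /218190742014375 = 39.18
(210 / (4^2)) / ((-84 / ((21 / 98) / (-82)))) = 15 / 36736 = 0.00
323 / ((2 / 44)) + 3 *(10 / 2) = 7121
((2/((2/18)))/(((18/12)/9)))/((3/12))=432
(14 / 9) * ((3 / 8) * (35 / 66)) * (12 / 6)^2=245 / 198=1.24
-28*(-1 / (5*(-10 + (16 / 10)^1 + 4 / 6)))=-21 / 29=-0.72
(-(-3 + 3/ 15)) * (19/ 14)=19/ 5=3.80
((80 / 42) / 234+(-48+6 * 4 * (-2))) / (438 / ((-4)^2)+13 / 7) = -1886816 / 574587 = -3.28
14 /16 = 7 /8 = 0.88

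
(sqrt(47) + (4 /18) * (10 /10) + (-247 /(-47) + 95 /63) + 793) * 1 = sqrt(47) + 2368757 /2961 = 806.84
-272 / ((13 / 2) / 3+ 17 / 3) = -34.72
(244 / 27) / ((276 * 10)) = 61 / 18630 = 0.00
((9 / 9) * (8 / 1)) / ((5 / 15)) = 24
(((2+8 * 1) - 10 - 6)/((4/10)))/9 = -5/3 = -1.67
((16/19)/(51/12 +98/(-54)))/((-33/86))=-49536/54967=-0.90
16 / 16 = 1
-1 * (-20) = 20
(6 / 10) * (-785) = -471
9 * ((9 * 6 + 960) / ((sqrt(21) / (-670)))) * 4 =-5337103.33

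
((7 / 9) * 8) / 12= 14 / 27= 0.52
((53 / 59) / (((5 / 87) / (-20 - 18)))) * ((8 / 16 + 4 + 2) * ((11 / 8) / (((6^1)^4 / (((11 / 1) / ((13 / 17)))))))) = -60070571 / 1019520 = -58.92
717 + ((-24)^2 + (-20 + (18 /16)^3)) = 652505 /512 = 1274.42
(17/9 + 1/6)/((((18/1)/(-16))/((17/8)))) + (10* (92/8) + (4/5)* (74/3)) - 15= 93839/810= 115.85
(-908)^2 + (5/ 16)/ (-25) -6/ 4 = 65956999/ 80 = 824462.49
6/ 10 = 3/ 5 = 0.60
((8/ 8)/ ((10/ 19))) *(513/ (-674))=-1.45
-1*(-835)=835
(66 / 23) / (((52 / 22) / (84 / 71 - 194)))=-4969470 / 21229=-234.09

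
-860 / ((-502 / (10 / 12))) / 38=1075 / 28614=0.04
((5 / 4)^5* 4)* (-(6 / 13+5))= -221875 / 3328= -66.67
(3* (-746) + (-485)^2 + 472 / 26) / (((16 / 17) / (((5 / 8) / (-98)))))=-257470695 / 163072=-1578.88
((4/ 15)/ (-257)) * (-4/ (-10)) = -8/ 19275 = -0.00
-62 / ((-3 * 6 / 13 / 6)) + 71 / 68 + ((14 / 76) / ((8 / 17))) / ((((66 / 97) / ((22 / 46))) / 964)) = 95380025 / 178296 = 534.95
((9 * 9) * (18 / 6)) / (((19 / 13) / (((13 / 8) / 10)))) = 41067 / 1520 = 27.02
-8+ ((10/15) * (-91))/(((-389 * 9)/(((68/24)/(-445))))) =-112173587/14021505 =-8.00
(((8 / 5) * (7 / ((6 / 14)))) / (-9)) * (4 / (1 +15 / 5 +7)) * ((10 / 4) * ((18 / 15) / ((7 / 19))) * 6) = -8512 / 165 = -51.59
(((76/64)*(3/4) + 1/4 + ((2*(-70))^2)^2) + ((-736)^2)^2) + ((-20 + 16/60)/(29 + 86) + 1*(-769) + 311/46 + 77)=32437586216782981/110400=293818715731.73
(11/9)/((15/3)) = 11/45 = 0.24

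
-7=-7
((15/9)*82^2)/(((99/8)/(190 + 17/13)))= 222967840/1287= 173246.18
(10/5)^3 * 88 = 704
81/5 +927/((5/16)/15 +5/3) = 8483/15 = 565.53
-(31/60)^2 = -961/3600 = -0.27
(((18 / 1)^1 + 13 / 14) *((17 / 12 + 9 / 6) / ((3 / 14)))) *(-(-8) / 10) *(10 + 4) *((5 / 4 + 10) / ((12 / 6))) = 64925 / 4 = 16231.25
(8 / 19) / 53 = 8 / 1007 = 0.01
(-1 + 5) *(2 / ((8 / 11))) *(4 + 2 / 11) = 46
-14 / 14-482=-483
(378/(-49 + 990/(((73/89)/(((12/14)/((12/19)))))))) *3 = 289737/406003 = 0.71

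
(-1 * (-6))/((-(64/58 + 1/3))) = -522/125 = -4.18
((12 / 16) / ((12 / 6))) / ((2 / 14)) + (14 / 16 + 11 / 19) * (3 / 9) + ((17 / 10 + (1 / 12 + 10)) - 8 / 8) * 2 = 9377 / 380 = 24.68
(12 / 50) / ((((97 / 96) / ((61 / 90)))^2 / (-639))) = -405797376 / 5880625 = -69.01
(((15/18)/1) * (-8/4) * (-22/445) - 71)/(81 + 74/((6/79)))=-18935/281774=-0.07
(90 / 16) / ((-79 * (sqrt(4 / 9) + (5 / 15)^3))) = -0.10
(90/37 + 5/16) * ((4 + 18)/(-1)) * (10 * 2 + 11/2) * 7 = -6381375/592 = -10779.35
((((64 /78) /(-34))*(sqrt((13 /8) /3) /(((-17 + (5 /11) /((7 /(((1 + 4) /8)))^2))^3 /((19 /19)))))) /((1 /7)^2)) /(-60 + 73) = 8045671356563456*sqrt(78) /5211387577312428786651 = 0.00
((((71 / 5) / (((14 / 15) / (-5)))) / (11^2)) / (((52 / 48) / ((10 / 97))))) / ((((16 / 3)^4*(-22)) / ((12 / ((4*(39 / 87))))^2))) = 9794096775 / 65062061768704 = 0.00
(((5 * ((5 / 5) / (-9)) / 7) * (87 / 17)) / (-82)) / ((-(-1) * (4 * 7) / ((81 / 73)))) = 3915 / 19945352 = 0.00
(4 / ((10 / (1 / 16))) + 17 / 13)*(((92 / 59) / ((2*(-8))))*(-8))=15939 / 15340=1.04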